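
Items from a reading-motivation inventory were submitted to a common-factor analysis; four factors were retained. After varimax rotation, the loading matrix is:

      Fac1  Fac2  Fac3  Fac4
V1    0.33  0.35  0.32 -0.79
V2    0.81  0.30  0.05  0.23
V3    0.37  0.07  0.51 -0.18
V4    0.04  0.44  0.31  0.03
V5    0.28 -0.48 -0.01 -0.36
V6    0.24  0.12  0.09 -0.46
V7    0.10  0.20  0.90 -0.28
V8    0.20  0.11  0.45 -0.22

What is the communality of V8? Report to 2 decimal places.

0.30

h² = 0.20² + 0.11² + 0.45² + (-0.22)² = 0.0400 + 0.0121 + 0.2025 + 0.0484 = 0.3030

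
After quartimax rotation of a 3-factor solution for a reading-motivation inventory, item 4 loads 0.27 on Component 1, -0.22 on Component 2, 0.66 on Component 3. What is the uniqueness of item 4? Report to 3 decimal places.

h² = 0.27² + (-0.22)² + 0.66² = 0.0729 + 0.0484 + 0.4356 = 0.5569
Uniqueness u² = 1 − h² = 1 − 0.5569 = 0.4431

0.443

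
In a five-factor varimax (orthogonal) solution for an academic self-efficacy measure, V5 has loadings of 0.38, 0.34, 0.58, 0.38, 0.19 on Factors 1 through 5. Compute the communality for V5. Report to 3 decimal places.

0.777

h² = 0.38² + 0.34² + 0.58² + 0.38² + 0.19² = 0.1444 + 0.1156 + 0.3364 + 0.1444 + 0.0361 = 0.7769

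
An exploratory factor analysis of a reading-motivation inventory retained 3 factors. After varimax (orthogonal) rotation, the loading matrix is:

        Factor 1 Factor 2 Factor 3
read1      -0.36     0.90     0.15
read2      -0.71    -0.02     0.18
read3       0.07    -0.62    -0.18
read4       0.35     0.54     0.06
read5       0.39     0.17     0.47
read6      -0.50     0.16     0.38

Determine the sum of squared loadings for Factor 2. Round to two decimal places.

SS loadings for Factor 2 = 0.90² + (-0.02)² + (-0.62)² + 0.54² + 0.17² + 0.16² = 0.8100 + 0.0004 + 0.3844 + 0.2916 + 0.0289 + 0.0256 = 1.5409

1.54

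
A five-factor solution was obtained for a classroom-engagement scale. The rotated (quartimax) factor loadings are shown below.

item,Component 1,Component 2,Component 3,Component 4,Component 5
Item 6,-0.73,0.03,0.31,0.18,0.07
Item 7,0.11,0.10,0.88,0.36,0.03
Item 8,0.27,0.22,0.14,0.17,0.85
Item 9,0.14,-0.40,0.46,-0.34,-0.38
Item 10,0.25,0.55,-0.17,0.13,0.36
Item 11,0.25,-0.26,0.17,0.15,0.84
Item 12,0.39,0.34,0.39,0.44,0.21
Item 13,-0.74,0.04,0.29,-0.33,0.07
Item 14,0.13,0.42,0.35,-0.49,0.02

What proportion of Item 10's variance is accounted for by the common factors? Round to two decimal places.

h² = 0.25² + 0.55² + (-0.17)² + 0.13² + 0.36² = 0.0625 + 0.3025 + 0.0289 + 0.0169 + 0.1296 = 0.5404

0.54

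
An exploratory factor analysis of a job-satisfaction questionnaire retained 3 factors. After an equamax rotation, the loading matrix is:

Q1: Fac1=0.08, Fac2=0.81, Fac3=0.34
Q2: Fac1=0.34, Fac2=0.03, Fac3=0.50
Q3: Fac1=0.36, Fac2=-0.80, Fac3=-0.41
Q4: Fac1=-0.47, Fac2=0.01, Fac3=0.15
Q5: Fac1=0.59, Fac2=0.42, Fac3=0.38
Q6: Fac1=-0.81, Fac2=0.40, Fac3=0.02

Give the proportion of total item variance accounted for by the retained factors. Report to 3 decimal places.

SS loadings by factor: 1.4767, 1.6335, 0.7010; total = 3.8112.
Total variance with 6 standardized items is 6, so the solution explains 3.8112/6 = 0.6352.

0.635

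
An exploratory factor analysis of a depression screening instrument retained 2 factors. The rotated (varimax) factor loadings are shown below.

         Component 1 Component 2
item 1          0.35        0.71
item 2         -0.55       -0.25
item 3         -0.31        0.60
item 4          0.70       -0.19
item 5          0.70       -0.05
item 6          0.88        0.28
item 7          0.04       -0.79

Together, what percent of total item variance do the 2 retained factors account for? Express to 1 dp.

SS loadings by factor: 2.2771, 1.6677; total = 3.9448.
Total variance with 7 standardized items is 7, so the solution explains 3.9448/7 = 0.5635 = 56.35%.

56.4%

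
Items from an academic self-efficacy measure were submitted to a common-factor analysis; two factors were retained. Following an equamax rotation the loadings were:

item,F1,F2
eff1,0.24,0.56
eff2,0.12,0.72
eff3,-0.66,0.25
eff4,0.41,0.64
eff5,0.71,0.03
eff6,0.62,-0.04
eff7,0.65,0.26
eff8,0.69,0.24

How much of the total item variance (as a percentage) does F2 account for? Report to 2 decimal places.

SS loadings for F2 = 0.56² + 0.72² + 0.25² + 0.64² + 0.03² + (-0.04)² + 0.26² + 0.24² = 1.4318
With 8 standardized items, total variance = 8. Proportion = 1.4318/8 = 0.1790 → 17.90%.

17.90%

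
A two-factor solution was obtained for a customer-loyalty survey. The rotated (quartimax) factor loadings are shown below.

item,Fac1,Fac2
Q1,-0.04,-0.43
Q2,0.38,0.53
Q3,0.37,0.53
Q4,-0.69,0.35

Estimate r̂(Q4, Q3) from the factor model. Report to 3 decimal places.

r̂ = Σ λ_i·λ_j across factors = (-0.69)(0.37) + (0.35)(0.53)
  = -0.2553 +0.1855 = -0.0698

-0.070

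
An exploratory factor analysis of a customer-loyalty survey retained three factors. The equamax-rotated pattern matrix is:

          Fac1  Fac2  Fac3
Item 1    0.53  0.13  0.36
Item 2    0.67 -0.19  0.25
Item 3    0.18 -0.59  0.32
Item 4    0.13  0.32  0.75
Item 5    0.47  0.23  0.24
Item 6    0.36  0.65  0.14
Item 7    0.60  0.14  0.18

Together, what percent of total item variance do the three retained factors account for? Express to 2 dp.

SS loadings by factor: 1.4896, 0.9985, 0.9666; total = 3.4547.
Total variance with 7 standardized items is 7, so the solution explains 3.4547/7 = 0.4935 = 49.35%.

49.35%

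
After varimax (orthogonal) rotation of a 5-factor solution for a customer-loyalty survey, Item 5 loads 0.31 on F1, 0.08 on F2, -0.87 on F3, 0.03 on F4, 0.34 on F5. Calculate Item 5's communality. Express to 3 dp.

h² = 0.31² + 0.08² + (-0.87)² + 0.03² + 0.34² = 0.0961 + 0.0064 + 0.7569 + 0.0009 + 0.1156 = 0.9759

0.976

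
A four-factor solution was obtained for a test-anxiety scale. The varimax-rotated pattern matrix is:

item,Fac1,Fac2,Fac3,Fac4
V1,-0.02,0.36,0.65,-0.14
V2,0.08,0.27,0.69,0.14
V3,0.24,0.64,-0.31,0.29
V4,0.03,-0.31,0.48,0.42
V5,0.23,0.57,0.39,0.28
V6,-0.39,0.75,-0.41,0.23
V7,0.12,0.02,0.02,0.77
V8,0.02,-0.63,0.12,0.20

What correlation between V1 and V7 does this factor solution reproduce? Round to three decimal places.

-0.090

r̂ = Σ λ_i·λ_j across factors = (-0.02)(0.12) + (0.36)(0.02) + (0.65)(0.02) + (-0.14)(0.77)
  = -0.0024 +0.0072 +0.0130 -0.1078 = -0.0900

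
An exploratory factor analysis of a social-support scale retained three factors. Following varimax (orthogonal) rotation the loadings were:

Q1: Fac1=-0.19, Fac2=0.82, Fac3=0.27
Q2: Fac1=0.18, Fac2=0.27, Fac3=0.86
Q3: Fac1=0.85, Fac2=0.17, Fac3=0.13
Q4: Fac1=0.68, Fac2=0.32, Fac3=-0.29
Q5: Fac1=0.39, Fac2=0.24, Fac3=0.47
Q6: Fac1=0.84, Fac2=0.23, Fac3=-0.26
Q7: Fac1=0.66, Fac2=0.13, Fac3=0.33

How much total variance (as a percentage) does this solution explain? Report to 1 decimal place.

Communalities: 0.7814, 0.8449, 0.7683, 0.6489, 0.4306, 0.8261, 0.5614; Σh² = 4.8616.
Total variance with 7 standardized items is 7, so the solution explains 4.8616/7 = 0.6945 = 69.45%.

69.5%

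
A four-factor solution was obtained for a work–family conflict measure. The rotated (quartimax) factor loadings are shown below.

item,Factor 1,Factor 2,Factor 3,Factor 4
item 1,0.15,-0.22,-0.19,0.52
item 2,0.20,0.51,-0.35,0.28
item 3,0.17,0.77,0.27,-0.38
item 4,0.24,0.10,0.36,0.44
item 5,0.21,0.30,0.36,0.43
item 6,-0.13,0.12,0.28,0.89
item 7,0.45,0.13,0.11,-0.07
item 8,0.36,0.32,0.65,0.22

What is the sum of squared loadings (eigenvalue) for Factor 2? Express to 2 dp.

SS loadings for Factor 2 = (-0.22)² + 0.51² + 0.77² + 0.10² + 0.30² + 0.12² + 0.13² + 0.32² = 0.0484 + 0.2601 + 0.5929 + 0.0100 + 0.0900 + 0.0144 + 0.0169 + 0.1024 = 1.1351

1.14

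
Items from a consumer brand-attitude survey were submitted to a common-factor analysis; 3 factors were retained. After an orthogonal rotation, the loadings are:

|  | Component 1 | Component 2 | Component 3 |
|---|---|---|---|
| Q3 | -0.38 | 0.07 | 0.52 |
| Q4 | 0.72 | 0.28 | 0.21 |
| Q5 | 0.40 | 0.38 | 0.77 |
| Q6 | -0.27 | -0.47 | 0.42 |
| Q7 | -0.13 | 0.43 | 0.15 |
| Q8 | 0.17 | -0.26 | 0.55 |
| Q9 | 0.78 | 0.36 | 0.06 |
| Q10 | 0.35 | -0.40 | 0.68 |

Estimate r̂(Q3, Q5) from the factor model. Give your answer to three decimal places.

r̂ = Σ λ_i·λ_j across factors = (-0.38)(0.40) + (0.07)(0.38) + (0.52)(0.77)
  = -0.1520 +0.0266 +0.4004 = 0.2750

0.275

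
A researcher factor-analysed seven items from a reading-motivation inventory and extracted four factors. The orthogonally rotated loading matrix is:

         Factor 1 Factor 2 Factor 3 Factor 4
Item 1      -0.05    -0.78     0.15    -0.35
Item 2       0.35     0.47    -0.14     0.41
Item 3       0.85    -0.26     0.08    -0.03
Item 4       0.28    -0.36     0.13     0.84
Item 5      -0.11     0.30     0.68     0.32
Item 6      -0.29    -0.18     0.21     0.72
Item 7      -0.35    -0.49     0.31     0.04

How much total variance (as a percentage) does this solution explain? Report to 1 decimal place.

Communalities: 0.7559, 0.5311, 0.7974, 0.9305, 0.6669, 0.6790, 0.4603; Σh² = 4.8211.
Total variance with 7 standardized items is 7, so the solution explains 4.8211/7 = 0.6887 = 68.87%.

68.9%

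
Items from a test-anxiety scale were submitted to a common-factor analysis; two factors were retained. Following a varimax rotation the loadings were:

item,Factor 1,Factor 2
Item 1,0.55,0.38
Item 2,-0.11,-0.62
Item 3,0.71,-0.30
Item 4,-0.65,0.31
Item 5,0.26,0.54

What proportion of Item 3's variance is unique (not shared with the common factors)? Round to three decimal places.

h² = 0.71² + (-0.30)² = 0.5041 + 0.0900 = 0.5941
Uniqueness u² = 1 − h² = 1 − 0.5941 = 0.4059

0.406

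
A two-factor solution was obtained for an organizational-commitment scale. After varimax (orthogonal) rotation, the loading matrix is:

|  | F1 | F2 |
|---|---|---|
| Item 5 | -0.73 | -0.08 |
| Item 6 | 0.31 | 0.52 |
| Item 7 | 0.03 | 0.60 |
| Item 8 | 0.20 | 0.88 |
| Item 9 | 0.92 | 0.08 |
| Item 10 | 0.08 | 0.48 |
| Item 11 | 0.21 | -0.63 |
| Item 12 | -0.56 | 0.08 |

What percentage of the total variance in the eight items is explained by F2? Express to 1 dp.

25.6%

SS loadings for F2 = (-0.08)² + 0.52² + 0.60² + 0.88² + 0.08² + 0.48² + (-0.63)² + 0.08² = 2.0513
With 8 standardized items, total variance = 8. Proportion = 2.0513/8 = 0.2564 → 25.64%.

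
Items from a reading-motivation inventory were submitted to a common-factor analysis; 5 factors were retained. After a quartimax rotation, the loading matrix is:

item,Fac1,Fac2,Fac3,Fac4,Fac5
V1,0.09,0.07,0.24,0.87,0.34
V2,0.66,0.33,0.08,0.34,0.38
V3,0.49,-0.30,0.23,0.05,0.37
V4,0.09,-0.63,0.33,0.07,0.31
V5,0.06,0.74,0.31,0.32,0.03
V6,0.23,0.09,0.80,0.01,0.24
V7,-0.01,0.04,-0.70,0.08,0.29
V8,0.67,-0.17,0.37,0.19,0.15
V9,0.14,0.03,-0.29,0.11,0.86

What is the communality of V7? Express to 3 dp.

0.582

h² = (-0.01)² + 0.04² + (-0.70)² + 0.08² + 0.29² = 0.0001 + 0.0016 + 0.4900 + 0.0064 + 0.0841 = 0.5822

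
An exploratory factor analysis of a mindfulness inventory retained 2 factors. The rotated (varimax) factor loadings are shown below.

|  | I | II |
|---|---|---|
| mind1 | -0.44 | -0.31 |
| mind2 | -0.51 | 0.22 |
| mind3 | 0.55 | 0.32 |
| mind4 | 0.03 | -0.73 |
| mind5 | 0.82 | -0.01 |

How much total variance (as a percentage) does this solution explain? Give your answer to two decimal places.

Communalities: 0.2897, 0.3085, 0.4049, 0.5338, 0.6725; Σh² = 2.2094.
Total variance with 5 standardized items is 5, so the solution explains 2.2094/5 = 0.4419 = 44.19%.

44.19%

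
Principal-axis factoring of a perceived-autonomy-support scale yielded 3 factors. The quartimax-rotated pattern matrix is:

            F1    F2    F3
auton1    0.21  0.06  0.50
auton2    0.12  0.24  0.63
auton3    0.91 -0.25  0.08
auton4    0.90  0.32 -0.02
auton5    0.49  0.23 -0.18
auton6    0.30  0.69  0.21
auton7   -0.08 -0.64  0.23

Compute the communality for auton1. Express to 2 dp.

h² = 0.21² + 0.06² + 0.50² = 0.0441 + 0.0036 + 0.2500 = 0.2977

0.30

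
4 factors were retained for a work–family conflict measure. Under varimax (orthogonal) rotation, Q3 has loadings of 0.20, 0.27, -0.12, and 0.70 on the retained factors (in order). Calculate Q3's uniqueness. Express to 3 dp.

h² = 0.20² + 0.27² + (-0.12)² + 0.70² = 0.0400 + 0.0729 + 0.0144 + 0.4900 = 0.6173
Uniqueness u² = 1 − h² = 1 − 0.6173 = 0.3827

0.383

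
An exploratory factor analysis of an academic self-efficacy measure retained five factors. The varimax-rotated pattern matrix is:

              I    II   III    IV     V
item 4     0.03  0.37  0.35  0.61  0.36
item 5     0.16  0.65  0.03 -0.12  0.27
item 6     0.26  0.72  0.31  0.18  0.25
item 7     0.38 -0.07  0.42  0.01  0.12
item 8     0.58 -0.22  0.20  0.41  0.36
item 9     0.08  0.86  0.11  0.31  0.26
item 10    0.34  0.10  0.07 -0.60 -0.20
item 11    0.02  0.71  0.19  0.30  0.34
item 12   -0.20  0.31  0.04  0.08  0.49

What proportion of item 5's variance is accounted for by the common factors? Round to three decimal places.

0.536

h² = 0.16² + 0.65² + 0.03² + (-0.12)² + 0.27² = 0.0256 + 0.4225 + 0.0009 + 0.0144 + 0.0729 = 0.5363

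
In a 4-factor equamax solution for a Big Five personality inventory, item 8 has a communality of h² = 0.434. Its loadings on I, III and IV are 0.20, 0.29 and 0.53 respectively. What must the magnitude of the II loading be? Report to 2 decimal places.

0.17

Under orthogonal rotation h² = Σλ², so λ_II² = h² − (0.4050) = 0.434 − 0.4050 = 0.0290.
|λ| = √0.0290 = 0.1703.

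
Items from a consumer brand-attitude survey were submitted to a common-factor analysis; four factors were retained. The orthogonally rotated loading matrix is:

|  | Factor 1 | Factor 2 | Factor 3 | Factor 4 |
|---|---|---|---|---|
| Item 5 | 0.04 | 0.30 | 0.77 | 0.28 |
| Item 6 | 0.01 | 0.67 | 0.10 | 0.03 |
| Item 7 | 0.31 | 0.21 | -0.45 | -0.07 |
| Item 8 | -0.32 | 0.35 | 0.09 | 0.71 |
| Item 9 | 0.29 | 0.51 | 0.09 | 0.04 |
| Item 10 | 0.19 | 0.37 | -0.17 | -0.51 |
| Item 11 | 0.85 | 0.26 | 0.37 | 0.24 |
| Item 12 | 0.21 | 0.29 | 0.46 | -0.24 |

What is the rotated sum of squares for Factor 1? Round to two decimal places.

1.09

SS loadings for Factor 1 = 0.04² + 0.01² + 0.31² + (-0.32)² + 0.29² + 0.19² + 0.85² + 0.21² = 0.0016 + 0.0001 + 0.0961 + 0.1024 + 0.0841 + 0.0361 + 0.7225 + 0.0441 = 1.0870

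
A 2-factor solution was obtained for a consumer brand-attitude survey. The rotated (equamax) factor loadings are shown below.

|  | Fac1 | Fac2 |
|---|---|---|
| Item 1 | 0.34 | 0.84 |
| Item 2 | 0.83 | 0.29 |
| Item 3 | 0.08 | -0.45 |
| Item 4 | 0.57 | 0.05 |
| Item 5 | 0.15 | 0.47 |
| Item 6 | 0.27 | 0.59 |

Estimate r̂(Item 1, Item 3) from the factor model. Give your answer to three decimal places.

-0.351

r̂ = Σ λ_i·λ_j across factors = (0.34)(0.08) + (0.84)(-0.45)
  = +0.0272 -0.3780 = -0.3508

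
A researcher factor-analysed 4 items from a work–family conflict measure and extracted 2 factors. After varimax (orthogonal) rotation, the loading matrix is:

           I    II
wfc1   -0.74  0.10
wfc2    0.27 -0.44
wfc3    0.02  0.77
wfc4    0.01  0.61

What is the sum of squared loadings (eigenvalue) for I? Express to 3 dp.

SS loadings for I = (-0.74)² + 0.27² + 0.02² + 0.01² = 0.5476 + 0.0729 + 0.0004 + 0.0001 = 0.6210

0.621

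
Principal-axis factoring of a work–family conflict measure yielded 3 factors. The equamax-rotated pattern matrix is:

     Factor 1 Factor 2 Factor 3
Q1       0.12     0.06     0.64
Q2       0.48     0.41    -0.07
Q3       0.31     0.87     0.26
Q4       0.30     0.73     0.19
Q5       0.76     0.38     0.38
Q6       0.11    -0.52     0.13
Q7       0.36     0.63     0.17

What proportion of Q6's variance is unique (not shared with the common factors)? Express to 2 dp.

h² = 0.11² + (-0.52)² + 0.13² = 0.0121 + 0.2704 + 0.0169 = 0.2994
Uniqueness u² = 1 − h² = 1 − 0.2994 = 0.7006

0.70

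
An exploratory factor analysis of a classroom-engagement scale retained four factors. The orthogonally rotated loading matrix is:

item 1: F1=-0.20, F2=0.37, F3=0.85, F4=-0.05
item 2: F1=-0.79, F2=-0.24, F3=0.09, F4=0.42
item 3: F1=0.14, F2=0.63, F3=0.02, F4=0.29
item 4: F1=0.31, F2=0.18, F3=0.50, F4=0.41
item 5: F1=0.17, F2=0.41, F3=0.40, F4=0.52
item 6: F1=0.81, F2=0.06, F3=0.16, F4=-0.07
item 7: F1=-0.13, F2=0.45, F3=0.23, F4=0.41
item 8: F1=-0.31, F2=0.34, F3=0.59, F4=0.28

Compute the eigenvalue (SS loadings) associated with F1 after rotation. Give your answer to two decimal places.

1.58

SS loadings for F1 = (-0.20)² + (-0.79)² + 0.14² + 0.31² + 0.17² + 0.81² + (-0.13)² + (-0.31)² = 0.0400 + 0.6241 + 0.0196 + 0.0961 + 0.0289 + 0.6561 + 0.0169 + 0.0961 = 1.5778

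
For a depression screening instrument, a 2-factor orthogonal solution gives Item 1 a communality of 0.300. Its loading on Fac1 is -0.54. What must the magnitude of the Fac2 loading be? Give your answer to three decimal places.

0.092

Under orthogonal rotation h² = Σλ², so λ_Fac2² = h² − (0.2916) = 0.300 − 0.2916 = 0.0084.
|λ| = √0.0084 = 0.0917.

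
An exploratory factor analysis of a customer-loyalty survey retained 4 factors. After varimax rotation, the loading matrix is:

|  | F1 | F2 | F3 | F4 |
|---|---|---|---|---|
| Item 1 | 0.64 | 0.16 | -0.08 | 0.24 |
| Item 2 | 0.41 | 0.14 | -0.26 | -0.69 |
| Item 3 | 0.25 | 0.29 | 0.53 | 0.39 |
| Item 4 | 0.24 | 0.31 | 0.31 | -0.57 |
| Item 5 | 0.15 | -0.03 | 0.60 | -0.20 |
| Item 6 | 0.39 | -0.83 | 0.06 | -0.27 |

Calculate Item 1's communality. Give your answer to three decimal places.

h² = 0.64² + 0.16² + (-0.08)² + 0.24² = 0.4096 + 0.0256 + 0.0064 + 0.0576 = 0.4992

0.499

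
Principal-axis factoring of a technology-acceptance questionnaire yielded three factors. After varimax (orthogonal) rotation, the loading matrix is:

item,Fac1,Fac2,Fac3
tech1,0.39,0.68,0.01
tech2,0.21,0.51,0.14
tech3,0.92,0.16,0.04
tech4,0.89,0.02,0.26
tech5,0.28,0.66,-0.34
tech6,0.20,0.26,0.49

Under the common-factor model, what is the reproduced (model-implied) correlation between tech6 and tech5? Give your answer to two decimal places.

r̂ = Σ λ_i·λ_j across factors = (0.20)(0.28) + (0.26)(0.66) + (0.49)(-0.34)
  = +0.0560 +0.1716 -0.1666 = 0.0610

0.06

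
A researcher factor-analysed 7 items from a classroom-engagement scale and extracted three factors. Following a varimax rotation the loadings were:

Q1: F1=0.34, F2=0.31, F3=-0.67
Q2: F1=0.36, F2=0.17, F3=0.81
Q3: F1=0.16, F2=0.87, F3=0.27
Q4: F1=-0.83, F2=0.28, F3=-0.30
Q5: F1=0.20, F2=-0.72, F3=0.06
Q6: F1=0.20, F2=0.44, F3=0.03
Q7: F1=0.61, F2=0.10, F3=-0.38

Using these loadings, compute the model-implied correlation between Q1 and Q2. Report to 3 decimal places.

r̂ = Σ λ_i·λ_j across factors = (0.34)(0.36) + (0.31)(0.17) + (-0.67)(0.81)
  = +0.1224 +0.0527 -0.5427 = -0.3676

-0.368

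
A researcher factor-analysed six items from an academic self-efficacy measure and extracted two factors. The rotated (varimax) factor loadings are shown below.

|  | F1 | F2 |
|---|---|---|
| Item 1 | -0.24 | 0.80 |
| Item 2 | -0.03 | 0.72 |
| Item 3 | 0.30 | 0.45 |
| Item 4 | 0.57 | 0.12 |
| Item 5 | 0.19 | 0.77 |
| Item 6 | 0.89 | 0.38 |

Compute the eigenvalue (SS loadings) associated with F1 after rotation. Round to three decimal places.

SS loadings for F1 = (-0.24)² + (-0.03)² + 0.30² + 0.57² + 0.19² + 0.89² = 0.0576 + 0.0009 + 0.0900 + 0.3249 + 0.0361 + 0.7921 = 1.3016

1.302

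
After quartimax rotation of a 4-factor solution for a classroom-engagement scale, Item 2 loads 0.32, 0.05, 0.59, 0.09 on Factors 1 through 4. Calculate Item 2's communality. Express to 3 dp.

0.461

h² = 0.32² + 0.05² + 0.59² + 0.09² = 0.1024 + 0.0025 + 0.3481 + 0.0081 = 0.4611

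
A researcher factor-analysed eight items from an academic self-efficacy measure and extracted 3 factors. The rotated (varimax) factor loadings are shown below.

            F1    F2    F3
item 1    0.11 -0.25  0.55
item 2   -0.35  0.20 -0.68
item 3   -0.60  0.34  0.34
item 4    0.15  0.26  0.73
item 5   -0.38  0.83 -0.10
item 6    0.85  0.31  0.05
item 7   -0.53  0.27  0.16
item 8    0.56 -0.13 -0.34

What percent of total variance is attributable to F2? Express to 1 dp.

SS loadings for F2 = (-0.25)² + 0.20² + 0.34² + 0.26² + 0.83² + 0.31² + 0.27² + (-0.13)² = 1.1605
With 8 standardized items, total variance = 8. Proportion = 1.1605/8 = 0.1451 → 14.51%.

14.5%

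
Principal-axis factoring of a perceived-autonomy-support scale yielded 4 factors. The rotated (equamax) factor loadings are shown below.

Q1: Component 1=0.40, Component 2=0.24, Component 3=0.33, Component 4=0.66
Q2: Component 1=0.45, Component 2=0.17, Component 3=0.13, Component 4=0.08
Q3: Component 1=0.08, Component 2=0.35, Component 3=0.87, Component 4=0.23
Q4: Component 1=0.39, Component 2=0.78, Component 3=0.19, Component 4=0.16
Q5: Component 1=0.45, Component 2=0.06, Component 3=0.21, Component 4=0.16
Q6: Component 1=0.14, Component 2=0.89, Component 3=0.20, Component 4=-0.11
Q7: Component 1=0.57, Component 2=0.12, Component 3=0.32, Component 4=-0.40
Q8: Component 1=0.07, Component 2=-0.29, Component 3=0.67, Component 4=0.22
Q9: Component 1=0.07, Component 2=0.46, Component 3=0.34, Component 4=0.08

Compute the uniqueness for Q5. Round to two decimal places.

0.72

h² = 0.45² + 0.06² + 0.21² + 0.16² = 0.2025 + 0.0036 + 0.0441 + 0.0256 = 0.2758
Uniqueness u² = 1 − h² = 1 − 0.2758 = 0.7242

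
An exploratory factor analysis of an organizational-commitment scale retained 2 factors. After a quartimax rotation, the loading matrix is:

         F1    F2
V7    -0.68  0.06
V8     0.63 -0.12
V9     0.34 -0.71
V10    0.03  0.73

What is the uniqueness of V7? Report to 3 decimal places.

h² = (-0.68)² + 0.06² = 0.4624 + 0.0036 = 0.4660
Uniqueness u² = 1 − h² = 1 − 0.4660 = 0.5340

0.534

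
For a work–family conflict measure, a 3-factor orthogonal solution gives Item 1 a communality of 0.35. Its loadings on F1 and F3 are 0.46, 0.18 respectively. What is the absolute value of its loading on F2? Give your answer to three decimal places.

Under orthogonal rotation h² = Σλ², so λ_F2² = h² − (0.2440) = 0.35 − 0.2440 = 0.1060.
|λ| = √0.1060 = 0.3256.

0.326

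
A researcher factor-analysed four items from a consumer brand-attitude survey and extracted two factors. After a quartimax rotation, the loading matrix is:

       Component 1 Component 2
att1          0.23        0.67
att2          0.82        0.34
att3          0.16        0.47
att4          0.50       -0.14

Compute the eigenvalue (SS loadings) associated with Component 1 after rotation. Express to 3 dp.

1.001

SS loadings for Component 1 = 0.23² + 0.82² + 0.16² + 0.50² = 0.0529 + 0.6724 + 0.0256 + 0.2500 = 1.0009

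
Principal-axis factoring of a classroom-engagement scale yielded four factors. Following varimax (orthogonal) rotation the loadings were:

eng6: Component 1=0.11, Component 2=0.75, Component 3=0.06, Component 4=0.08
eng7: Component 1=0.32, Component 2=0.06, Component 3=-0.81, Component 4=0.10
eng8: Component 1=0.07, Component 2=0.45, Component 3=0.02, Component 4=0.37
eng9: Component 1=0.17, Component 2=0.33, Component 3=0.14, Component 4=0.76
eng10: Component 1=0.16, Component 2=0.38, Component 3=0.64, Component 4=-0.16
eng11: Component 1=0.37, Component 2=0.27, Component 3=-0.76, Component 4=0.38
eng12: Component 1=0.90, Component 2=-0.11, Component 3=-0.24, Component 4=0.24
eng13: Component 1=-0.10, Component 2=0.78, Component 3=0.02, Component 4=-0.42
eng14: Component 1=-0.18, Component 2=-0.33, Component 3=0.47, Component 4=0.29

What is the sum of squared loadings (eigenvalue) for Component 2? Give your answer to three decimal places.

1.824

SS loadings for Component 2 = 0.75² + 0.06² + 0.45² + 0.33² + 0.38² + 0.27² + (-0.11)² + 0.78² + (-0.33)² = 0.5625 + 0.0036 + 0.2025 + 0.1089 + 0.1444 + 0.0729 + 0.0121 + 0.6084 + 0.1089 = 1.8242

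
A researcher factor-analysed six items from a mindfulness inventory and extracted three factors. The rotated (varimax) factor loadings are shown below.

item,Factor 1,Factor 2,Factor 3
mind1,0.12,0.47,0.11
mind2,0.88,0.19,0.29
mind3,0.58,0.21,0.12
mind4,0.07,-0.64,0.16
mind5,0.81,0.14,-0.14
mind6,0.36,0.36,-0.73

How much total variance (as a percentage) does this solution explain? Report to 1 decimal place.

57.7%

SS loadings by factor: 1.9158, 0.8599, 0.6887; total = 3.4644.
Total variance with 6 standardized items is 6, so the solution explains 3.4644/6 = 0.5774 = 57.74%.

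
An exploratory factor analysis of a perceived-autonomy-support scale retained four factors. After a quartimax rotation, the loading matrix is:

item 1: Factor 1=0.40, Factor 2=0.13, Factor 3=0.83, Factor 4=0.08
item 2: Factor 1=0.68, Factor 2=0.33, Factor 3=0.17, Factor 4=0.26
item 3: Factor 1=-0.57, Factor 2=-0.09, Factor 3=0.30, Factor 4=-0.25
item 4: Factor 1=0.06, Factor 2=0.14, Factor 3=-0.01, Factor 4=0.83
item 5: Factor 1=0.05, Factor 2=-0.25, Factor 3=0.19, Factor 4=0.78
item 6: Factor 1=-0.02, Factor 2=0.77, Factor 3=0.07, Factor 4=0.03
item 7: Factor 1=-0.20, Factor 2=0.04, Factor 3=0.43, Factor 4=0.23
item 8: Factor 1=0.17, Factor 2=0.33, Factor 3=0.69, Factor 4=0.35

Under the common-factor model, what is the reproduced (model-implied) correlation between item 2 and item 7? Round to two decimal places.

0.01

r̂ = Σ λ_i·λ_j across factors = (0.68)(-0.20) + (0.33)(0.04) + (0.17)(0.43) + (0.26)(0.23)
  = -0.1360 +0.0132 +0.0731 +0.0598 = 0.0101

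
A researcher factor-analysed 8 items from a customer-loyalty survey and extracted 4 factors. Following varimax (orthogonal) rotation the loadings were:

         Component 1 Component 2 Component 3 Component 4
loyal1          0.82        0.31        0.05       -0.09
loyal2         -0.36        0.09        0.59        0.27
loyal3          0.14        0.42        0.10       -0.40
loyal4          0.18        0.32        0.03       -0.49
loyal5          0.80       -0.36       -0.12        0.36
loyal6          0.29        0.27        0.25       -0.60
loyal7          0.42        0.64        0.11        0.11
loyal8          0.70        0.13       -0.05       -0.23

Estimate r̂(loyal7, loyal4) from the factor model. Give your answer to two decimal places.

0.23

r̂ = Σ λ_i·λ_j across factors = (0.42)(0.18) + (0.64)(0.32) + (0.11)(0.03) + (0.11)(-0.49)
  = +0.0756 +0.2048 +0.0033 -0.0539 = 0.2298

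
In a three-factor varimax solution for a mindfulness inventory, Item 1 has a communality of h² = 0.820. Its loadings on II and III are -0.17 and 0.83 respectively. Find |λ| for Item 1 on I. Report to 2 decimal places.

Under orthogonal rotation h² = Σλ², so λ_I² = h² − (0.7178) = 0.820 − 0.7178 = 0.1022.
|λ| = √0.1022 = 0.3197.

0.32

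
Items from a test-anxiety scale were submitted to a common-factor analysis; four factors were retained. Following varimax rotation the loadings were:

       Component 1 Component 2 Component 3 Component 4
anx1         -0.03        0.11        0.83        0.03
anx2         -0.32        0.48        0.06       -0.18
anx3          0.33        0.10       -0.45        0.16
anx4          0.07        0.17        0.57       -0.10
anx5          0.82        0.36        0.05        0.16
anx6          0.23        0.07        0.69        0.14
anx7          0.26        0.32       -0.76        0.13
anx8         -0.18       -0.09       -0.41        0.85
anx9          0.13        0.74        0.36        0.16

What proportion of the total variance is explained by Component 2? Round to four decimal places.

0.1193

SS loadings for Component 2 = 0.11² + 0.48² + 0.10² + 0.17² + 0.36² + 0.07² + 0.32² + (-0.09)² + 0.74² = 1.0740
Proportion of variance = 1.0740 / 9 = 0.1193.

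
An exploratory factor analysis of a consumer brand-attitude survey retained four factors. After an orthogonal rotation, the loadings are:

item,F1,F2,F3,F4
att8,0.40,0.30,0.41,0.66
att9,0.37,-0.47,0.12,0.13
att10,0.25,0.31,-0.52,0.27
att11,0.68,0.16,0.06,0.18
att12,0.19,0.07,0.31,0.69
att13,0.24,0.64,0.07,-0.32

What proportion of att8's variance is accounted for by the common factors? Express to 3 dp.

h² = 0.40² + 0.30² + 0.41² + 0.66² = 0.1600 + 0.0900 + 0.1681 + 0.4356 = 0.8537

0.854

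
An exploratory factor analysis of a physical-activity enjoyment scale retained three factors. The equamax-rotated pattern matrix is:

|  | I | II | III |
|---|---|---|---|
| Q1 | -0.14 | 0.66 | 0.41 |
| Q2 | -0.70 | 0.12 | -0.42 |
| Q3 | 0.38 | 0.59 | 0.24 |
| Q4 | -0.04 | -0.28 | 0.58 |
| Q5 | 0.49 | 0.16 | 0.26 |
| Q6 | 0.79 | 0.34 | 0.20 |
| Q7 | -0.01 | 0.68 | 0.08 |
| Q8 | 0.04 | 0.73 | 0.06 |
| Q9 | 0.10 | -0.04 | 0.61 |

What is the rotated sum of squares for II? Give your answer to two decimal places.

2.01

SS loadings for II = 0.66² + 0.12² + 0.59² + (-0.28)² + 0.16² + 0.34² + 0.68² + 0.73² + (-0.04)² = 0.4356 + 0.0144 + 0.3481 + 0.0784 + 0.0256 + 0.1156 + 0.4624 + 0.5329 + 0.0016 = 2.0146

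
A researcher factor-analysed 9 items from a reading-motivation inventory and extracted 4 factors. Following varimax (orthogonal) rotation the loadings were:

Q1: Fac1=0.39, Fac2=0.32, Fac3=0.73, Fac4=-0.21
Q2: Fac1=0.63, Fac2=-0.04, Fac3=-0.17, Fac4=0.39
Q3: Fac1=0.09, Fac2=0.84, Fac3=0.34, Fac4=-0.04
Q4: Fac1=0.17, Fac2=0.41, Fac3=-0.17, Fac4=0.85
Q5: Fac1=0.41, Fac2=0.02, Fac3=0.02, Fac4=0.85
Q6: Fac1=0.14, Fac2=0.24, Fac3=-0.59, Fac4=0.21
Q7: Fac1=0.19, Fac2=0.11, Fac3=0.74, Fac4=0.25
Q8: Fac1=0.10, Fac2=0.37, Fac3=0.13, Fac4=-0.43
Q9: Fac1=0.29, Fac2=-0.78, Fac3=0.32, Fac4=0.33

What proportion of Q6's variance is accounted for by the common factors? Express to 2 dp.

h² = 0.14² + 0.24² + (-0.59)² + 0.21² = 0.0196 + 0.0576 + 0.3481 + 0.0441 = 0.4694

0.47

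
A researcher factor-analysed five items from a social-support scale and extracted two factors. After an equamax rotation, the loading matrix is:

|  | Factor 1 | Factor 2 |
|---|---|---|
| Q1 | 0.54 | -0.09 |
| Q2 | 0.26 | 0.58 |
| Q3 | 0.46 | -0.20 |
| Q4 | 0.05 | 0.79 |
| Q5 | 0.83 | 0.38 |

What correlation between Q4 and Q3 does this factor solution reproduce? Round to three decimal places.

r̂ = Σ λ_i·λ_j across factors = (0.05)(0.46) + (0.79)(-0.20)
  = +0.0230 -0.1580 = -0.1350

-0.135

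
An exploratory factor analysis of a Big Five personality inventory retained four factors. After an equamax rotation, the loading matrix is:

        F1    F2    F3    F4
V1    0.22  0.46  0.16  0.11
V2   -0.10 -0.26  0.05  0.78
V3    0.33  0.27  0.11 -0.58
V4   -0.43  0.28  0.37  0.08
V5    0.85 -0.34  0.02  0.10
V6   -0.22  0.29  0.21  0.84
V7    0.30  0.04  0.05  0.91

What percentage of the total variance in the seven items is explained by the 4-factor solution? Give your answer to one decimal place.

65.4%

Communalities: 0.2977, 0.6885, 0.5303, 0.4066, 0.8485, 0.8822, 0.9222; Σh² = 4.5760.
Total variance with 7 standardized items is 7, so the solution explains 4.5760/7 = 0.6537 = 65.37%.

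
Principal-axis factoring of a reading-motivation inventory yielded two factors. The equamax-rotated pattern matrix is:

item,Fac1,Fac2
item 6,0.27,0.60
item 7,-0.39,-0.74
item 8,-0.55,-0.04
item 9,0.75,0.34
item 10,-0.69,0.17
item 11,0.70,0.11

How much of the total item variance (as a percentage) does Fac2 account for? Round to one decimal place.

SS loadings for Fac2 = 0.60² + (-0.74)² + (-0.04)² + 0.34² + 0.17² + 0.11² = 1.0658
With 6 standardized items, total variance = 6. Proportion = 1.0658/6 = 0.1776 → 17.76%.

17.8%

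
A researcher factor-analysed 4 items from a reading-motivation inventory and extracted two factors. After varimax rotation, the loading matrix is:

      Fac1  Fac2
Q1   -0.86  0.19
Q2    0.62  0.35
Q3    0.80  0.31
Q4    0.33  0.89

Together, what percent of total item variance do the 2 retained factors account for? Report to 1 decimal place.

73.0%

SS loadings by factor: 1.8729, 1.0468; total = 2.9197.
Total variance with 4 standardized items is 4, so the solution explains 2.9197/4 = 0.7299 = 72.99%.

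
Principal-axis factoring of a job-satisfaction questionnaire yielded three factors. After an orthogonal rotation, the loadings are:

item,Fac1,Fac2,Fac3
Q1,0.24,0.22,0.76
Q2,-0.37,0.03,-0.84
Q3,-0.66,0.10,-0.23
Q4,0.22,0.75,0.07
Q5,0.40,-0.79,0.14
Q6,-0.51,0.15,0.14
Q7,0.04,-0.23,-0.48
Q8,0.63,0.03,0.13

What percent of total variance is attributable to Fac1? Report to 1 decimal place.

18.7%

SS loadings for Fac1 = 0.24² + (-0.37)² + (-0.66)² + 0.22² + 0.40² + (-0.51)² + 0.04² + 0.63² = 1.4971
With 8 standardized items, total variance = 8. Proportion = 1.4971/8 = 0.1871 → 18.71%.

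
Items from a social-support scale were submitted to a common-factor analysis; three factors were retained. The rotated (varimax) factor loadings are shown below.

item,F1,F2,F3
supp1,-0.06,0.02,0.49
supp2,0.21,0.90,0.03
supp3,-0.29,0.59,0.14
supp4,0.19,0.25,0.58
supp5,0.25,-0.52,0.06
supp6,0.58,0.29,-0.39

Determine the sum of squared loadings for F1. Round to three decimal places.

0.567

SS loadings for F1 = (-0.06)² + 0.21² + (-0.29)² + 0.19² + 0.25² + 0.58² = 0.0036 + 0.0441 + 0.0841 + 0.0361 + 0.0625 + 0.3364 = 0.5668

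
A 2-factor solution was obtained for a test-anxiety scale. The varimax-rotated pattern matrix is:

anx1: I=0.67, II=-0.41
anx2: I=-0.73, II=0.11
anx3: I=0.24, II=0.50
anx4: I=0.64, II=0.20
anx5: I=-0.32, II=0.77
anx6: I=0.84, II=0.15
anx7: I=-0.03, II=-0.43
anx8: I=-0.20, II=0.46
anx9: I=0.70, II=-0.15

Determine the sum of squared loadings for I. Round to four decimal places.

2.7879

SS loadings for I = 0.67² + (-0.73)² + 0.24² + 0.64² + (-0.32)² + 0.84² + (-0.03)² + (-0.20)² + 0.70² = 0.4489 + 0.5329 + 0.0576 + 0.4096 + 0.1024 + 0.7056 + 0.0009 + 0.0400 + 0.4900 = 2.7879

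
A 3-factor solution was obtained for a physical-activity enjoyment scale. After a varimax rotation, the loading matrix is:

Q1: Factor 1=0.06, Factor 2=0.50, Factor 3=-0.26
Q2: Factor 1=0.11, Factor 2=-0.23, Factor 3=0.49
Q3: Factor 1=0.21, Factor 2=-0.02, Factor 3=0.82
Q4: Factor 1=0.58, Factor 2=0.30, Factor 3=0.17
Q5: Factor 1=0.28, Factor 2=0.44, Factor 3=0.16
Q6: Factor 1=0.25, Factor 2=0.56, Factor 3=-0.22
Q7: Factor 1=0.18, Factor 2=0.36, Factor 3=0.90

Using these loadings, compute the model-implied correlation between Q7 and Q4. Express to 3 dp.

r̂ = Σ λ_i·λ_j across factors = (0.18)(0.58) + (0.36)(0.30) + (0.90)(0.17)
  = +0.1044 +0.1080 +0.1530 = 0.3654

0.365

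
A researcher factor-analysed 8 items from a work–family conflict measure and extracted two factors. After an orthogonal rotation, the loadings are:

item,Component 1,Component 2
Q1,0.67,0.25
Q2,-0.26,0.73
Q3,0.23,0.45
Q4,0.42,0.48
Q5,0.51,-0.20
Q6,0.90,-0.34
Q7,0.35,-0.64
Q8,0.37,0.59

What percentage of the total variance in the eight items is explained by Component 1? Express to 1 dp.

25.9%

SS loadings for Component 1 = 0.67² + (-0.26)² + 0.23² + 0.42² + 0.51² + 0.90² + 0.35² + 0.37² = 2.0753
With 8 standardized items, total variance = 8. Proportion = 2.0753/8 = 0.2594 → 25.94%.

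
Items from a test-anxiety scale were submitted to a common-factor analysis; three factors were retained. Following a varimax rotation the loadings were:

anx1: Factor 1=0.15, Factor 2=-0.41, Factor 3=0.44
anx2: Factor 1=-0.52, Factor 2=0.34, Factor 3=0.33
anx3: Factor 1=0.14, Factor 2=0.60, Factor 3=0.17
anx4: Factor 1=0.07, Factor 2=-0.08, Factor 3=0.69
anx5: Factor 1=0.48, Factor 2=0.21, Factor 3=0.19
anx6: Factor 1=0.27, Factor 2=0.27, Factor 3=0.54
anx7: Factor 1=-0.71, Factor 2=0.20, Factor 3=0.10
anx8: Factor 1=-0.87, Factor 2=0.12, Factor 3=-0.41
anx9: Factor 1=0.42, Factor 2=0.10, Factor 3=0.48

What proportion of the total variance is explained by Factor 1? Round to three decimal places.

SS loadings for Factor 1 = 0.15² + (-0.52)² + 0.14² + 0.07² + 0.48² + 0.27² + (-0.71)² + (-0.87)² + 0.42² = 2.0581
Proportion of variance = 2.0581 / 9 = 0.2287.

0.229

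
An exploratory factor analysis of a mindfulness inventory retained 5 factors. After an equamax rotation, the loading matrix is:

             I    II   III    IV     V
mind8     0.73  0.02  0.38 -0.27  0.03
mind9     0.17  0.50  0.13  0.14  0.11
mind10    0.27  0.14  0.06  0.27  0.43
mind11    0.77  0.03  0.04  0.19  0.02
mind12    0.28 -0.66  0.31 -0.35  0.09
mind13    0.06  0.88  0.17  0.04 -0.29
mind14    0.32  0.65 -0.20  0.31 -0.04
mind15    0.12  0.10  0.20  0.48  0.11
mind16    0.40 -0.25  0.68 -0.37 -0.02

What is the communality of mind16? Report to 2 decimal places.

h² = 0.40² + (-0.25)² + 0.68² + (-0.37)² + (-0.02)² = 0.1600 + 0.0625 + 0.4624 + 0.1369 + 0.0004 = 0.8222

0.82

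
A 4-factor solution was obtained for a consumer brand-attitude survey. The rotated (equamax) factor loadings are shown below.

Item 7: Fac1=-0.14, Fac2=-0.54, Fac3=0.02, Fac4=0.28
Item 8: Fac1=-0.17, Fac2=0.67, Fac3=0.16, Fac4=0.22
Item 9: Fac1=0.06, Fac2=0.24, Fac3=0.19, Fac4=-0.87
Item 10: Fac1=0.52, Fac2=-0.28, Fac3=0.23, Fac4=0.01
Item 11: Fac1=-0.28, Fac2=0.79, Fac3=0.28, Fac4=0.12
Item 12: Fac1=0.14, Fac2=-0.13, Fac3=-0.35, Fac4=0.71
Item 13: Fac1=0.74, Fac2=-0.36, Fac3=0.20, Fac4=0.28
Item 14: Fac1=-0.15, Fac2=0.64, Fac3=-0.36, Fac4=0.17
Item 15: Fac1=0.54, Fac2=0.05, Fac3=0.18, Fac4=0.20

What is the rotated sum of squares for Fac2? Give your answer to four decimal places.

2.0592

SS loadings for Fac2 = (-0.54)² + 0.67² + 0.24² + (-0.28)² + 0.79² + (-0.13)² + (-0.36)² + 0.64² + 0.05² = 0.2916 + 0.4489 + 0.0576 + 0.0784 + 0.6241 + 0.0169 + 0.1296 + 0.4096 + 0.0025 = 2.0592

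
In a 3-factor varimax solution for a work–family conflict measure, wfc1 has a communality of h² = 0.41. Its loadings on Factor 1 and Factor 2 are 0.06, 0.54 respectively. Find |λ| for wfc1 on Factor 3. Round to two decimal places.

Under orthogonal rotation h² = Σλ², so λ_Factor 3² = h² − (0.2952) = 0.41 − 0.2952 = 0.1148.
|λ| = √0.1148 = 0.3388.

0.34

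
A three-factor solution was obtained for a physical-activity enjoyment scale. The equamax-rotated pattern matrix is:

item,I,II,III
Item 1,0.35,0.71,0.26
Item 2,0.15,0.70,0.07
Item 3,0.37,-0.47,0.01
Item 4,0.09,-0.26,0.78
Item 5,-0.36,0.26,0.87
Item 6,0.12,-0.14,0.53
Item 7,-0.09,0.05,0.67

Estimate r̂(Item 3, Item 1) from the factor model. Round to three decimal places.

-0.202

r̂ = Σ λ_i·λ_j across factors = (0.37)(0.35) + (-0.47)(0.71) + (0.01)(0.26)
  = +0.1295 -0.3337 +0.0026 = -0.2016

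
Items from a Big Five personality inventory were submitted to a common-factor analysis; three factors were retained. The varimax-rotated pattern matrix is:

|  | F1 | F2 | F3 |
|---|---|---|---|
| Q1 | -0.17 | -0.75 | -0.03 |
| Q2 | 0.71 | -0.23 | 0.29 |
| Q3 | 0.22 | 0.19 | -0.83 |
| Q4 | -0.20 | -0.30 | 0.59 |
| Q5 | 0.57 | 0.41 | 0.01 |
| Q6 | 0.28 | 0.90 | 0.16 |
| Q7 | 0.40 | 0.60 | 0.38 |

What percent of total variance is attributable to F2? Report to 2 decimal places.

29.71%

SS loadings for F2 = (-0.75)² + (-0.23)² + 0.19² + (-0.30)² + 0.41² + 0.90² + 0.60² = 2.0796
With 7 standardized items, total variance = 7. Proportion = 2.0796/7 = 0.2971 → 29.71%.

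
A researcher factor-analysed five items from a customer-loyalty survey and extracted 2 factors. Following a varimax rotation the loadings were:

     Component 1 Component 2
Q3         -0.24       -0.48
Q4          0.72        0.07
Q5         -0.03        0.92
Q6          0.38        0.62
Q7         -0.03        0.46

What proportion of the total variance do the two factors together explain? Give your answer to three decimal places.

Communalities: 0.2880, 0.5233, 0.8473, 0.5288, 0.2125; Σh² = 2.3999.
Total variance with 5 standardized items is 5, so the solution explains 2.3999/5 = 0.4800.

0.480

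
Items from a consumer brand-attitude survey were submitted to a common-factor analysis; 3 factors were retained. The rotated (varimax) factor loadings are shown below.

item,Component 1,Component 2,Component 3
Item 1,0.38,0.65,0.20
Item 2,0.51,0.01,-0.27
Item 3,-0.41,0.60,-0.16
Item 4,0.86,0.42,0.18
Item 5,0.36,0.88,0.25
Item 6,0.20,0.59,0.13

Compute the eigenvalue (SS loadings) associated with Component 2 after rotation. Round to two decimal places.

2.08

SS loadings for Component 2 = 0.65² + 0.01² + 0.60² + 0.42² + 0.88² + 0.59² = 0.4225 + 0.0001 + 0.3600 + 0.1764 + 0.7744 + 0.3481 = 2.0815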